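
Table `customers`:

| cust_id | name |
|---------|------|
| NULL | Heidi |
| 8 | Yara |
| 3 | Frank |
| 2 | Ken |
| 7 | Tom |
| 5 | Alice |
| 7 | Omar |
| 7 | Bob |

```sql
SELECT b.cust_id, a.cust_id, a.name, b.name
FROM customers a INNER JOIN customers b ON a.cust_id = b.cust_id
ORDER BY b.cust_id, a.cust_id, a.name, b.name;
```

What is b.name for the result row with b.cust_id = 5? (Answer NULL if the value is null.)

Alice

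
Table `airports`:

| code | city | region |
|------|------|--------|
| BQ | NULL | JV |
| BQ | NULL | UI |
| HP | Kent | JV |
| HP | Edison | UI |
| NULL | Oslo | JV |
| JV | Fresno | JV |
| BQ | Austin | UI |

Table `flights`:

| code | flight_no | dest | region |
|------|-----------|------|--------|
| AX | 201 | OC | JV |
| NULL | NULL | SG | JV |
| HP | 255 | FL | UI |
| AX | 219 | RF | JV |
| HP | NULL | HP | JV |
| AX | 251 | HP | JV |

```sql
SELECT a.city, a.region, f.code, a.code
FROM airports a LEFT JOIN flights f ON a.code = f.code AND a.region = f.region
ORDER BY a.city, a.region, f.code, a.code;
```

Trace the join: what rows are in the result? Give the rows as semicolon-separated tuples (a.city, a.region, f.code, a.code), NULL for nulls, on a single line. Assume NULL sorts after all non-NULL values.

LEFT JOIN keeps every row from `airports`; unmatched rows get NULL for `flights`'s columns.
Matching on a.code = f.code AND a.region = f.region. A NULL in a compared column never satisfies the condition.
- code=BQ, region=JV: no f row matches, row kept with f columns NULL.
- code=BQ, region=UI: no f row matches, row kept with f columns NULL.
- code=HP, region=JV: 1 matching f row(s), so 1 row(s) emitted.
- code=HP, region=UI: 1 matching f row(s), so 1 row(s) emitted.
- code=NULL, region=JV: no f row matches, row kept with f columns NULL.
- code=JV, region=JV: no f row matches, row kept with f columns NULL.
- code=BQ, region=UI: no f row matches, row kept with f columns NULL.
After projecting and ordering:
a.city | a.region | f.code | a.code
Austin | UI | NULL | BQ
Edison | UI | HP | HP
Fresno | JV | NULL | JV
Kent | JV | HP | HP
Oslo | JV | NULL | NULL
NULL | JV | NULL | BQ
NULL | UI | NULL | BQ

(Austin, UI, NULL, BQ); (Edison, UI, HP, HP); (Fresno, JV, NULL, JV); (Kent, JV, HP, HP); (Oslo, JV, NULL, NULL); (NULL, JV, NULL, BQ); (NULL, UI, NULL, BQ)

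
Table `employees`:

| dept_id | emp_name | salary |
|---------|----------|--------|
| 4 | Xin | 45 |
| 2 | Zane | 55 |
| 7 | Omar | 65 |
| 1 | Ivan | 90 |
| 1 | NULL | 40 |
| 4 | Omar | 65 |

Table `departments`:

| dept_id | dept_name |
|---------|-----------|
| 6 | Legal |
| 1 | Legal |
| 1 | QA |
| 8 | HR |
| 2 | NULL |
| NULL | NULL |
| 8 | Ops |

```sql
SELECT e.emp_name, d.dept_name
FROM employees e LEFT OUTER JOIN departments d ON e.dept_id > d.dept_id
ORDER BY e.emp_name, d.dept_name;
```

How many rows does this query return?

LEFT JOIN keeps every row from `employees`; unmatched rows get NULL for `departments`'s columns.
Matching on e.dept_id > d.dept_id. A NULL in a compared column never satisfies the condition.
Matched pairs: 12; unmatched e rows kept: 2.
Total: 12 matched + 2 padded = 14 rows.

14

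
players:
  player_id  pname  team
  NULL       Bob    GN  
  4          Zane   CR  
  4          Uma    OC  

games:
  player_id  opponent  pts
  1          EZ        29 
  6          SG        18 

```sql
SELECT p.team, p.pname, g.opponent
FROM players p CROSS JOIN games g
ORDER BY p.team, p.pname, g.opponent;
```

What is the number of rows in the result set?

CROSS JOIN pairs every row of `players` with every row of `games`: 3 × 2 = 6 rows.

6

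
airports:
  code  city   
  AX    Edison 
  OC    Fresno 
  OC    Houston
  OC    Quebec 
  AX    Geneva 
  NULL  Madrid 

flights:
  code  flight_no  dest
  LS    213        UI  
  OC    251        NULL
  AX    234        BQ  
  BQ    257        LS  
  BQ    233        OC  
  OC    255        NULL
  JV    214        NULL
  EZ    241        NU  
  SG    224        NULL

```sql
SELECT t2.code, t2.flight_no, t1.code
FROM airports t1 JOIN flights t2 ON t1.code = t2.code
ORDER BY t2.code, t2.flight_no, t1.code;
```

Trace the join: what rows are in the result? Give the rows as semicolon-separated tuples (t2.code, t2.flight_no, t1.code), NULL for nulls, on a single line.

(AX, 234, AX); (AX, 234, AX); (OC, 251, OC); (OC, 251, OC); (OC, 251, OC); (OC, 255, OC); (OC, 255, OC); (OC, 255, OC)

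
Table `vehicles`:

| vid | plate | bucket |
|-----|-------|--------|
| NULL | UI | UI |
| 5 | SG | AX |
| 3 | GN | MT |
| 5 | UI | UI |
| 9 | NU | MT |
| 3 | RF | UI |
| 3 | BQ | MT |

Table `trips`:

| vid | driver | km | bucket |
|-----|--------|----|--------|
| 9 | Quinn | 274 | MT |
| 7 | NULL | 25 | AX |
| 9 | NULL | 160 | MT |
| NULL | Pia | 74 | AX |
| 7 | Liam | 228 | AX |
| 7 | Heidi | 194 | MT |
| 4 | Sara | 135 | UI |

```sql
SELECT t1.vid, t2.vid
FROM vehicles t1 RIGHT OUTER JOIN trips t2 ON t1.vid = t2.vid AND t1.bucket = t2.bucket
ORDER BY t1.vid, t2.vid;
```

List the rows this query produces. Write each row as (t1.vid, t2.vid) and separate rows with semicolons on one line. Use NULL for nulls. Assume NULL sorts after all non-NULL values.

(9, 9); (9, 9); (NULL, 4); (NULL, 7); (NULL, 7); (NULL, 7); (NULL, NULL)

RIGHT JOIN keeps every row from `trips`; unmatched rows get NULL for `vehicles`'s columns.
Matching on t1.vid = t2.vid AND t1.bucket = t2.bucket. A NULL in a compared column never satisfies the condition.
- t1[0] vid=NULL, bucket=UI → no match.
- t1[1] vid=5, bucket=AX → no match.
- t1[2] vid=3, bucket=MT → no match.
- t1[3] vid=5, bucket=UI → no match.
- t1[4] vid=9, bucket=MT → 2 match(es) in t2 → 2 row(s).
- t1[5] vid=3, bucket=UI → no match.
- t1[6] vid=3, bucket=MT → no match.
- plus 5 unmatched t2 row(s), each kept with NULL t1 columns.
After projecting and ordering:
t1.vid | t2.vid
9 | 9
9 | 9
NULL | 4
NULL | 7
NULL | 7
NULL | 7
NULL | NULL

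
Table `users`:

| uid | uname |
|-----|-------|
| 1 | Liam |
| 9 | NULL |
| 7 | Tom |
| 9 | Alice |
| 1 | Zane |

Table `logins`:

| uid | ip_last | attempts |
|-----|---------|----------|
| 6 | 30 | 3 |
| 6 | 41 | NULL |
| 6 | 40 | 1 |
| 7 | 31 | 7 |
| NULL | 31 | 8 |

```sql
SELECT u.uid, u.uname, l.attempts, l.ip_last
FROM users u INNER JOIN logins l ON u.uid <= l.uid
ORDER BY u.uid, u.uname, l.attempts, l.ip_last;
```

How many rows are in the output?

9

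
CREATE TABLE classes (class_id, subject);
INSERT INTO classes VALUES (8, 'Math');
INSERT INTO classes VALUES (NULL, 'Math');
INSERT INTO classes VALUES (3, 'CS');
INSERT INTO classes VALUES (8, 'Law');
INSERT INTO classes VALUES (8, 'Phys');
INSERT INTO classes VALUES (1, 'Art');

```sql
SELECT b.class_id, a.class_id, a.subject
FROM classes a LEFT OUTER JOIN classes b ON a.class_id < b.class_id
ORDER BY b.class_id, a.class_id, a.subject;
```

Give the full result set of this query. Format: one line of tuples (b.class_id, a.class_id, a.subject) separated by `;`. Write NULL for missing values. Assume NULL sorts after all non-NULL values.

LEFT JOIN keeps every row from `classes a`; unmatched rows get NULL for `classes b`'s columns.
Matching on a.class_id < b.class_id. A NULL in a compared column never satisfies the condition.
Matched pairs: 7; unmatched a rows kept: 4.

(3, 1, Art); (8, 1, Art); (8, 1, Art); (8, 1, Art); (8, 3, CS); (8, 3, CS); (8, 3, CS); (NULL, 8, Law); (NULL, 8, Math); (NULL, 8, Phys); (NULL, NULL, Math)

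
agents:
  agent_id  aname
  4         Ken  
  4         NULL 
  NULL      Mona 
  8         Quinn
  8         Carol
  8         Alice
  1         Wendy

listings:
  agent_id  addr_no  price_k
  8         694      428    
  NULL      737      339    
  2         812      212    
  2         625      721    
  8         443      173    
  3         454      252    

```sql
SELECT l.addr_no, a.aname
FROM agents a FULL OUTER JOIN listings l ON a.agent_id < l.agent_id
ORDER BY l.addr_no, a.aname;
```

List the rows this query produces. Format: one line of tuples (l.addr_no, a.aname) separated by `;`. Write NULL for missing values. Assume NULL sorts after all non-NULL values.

FULL OUTER JOIN keeps every row from both sides; unmatched rows get NULL for the other side's columns.
Matching on a.agent_id < l.agent_id. A NULL in a compared column never satisfies the condition.
- a row (agent_id=4): matches 2 l row(s) → 2 output row(s).
- a row (agent_id=4): matches 2 l row(s) → 2 output row(s).
- a row (agent_id=NULL): no match → kept, l columns NULL.
- a row (agent_id=8): no match → kept, l columns NULL.
- a row (agent_id=8): no match → kept, l columns NULL.
- a row (agent_id=8): no match → kept, l columns NULL.
- a row (agent_id=1): matches 5 l row(s) → 5 output row(s).
- 1 l row(s) had no a match → kept, a columns NULL.

(443, Ken); (443, Wendy); (443, NULL); (454, Wendy); (625, Wendy); (694, Ken); (694, Wendy); (694, NULL); (737, NULL); (812, Wendy); (NULL, Alice); (NULL, Carol); (NULL, Mona); (NULL, Quinn)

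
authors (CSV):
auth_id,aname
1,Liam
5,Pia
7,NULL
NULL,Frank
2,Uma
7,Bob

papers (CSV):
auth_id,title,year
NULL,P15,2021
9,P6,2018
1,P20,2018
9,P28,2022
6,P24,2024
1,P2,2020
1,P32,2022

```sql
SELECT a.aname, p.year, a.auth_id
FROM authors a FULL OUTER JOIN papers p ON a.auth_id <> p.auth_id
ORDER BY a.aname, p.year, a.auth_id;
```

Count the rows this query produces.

FULL OUTER JOIN keeps every row from both sides; unmatched rows get NULL for the other side's columns.
Matching on a.auth_id <> p.auth_id. A NULL in a compared column never satisfies the condition.
Matched pairs: 27; unmatched a rows kept: 1; unmatched p rows kept: 1.
Total: 27 matched + 2 padded = 29 rows.

29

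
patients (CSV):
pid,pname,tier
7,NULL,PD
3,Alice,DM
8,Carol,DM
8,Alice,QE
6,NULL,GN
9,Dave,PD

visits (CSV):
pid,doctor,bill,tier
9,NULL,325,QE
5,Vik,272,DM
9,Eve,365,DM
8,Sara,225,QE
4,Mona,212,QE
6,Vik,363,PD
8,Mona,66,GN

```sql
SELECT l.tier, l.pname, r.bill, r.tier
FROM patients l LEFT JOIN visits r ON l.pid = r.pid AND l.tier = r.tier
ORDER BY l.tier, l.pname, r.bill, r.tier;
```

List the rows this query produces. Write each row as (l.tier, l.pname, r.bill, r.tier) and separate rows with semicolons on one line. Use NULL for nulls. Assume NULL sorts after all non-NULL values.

(DM, Alice, NULL, NULL); (DM, Carol, NULL, NULL); (GN, NULL, NULL, NULL); (PD, Dave, NULL, NULL); (PD, NULL, NULL, NULL); (QE, Alice, 225, QE)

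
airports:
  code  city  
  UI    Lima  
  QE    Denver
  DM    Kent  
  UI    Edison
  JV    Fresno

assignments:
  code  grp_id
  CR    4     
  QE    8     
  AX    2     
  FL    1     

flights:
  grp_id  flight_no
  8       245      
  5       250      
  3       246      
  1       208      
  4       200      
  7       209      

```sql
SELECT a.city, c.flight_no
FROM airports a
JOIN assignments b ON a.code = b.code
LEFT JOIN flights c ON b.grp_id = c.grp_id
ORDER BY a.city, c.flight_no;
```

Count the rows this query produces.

1

Joins associate left-to-right: airports INNER JOIN assignments on code gives 1 intermediate row(s).
Then LEFT JOIN `flights c` on grp_id: each of those 1 rows is kept; rows whose b.grp_id has no match in c get NULL for c's columns.
Result: 1 row(s).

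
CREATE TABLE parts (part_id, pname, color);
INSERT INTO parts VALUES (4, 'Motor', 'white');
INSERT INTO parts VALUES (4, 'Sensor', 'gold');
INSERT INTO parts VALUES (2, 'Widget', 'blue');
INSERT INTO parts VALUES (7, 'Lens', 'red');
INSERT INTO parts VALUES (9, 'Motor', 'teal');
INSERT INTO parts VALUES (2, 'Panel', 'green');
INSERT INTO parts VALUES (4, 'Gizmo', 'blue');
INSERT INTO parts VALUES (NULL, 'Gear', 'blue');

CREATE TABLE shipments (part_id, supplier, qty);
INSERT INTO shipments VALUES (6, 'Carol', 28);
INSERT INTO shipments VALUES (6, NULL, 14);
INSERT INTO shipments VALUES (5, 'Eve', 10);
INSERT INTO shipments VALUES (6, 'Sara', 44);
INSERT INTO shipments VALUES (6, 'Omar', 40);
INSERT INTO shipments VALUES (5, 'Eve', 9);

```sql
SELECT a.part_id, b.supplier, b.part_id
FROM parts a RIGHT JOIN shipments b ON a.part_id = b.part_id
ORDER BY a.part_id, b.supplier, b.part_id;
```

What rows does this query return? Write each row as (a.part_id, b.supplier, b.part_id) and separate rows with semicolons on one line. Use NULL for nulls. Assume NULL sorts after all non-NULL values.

RIGHT JOIN keeps every row from `shipments`; unmatched rows get NULL for `parts`'s columns.
Matching on a.part_id = b.part_id. A NULL in a compared column never satisfies the condition.
- a (part_id=4) has no partner in b.
- a (part_id=4) has no partner in b.
- a (part_id=2) has no partner in b.
- a (part_id=7) has no partner in b.
- a (part_id=9) has no partner in b.
- a (part_id=2) has no partner in b.
- a (part_id=4) has no partner in b.
- a (part_id=NULL) has no partner in b.
- plus 6 unmatched b row(s), each kept with NULL a columns.
After projecting and ordering:
a.part_id | b.supplier | b.part_id
NULL | Carol | 6
NULL | Eve | 5
NULL | Eve | 5
NULL | Omar | 6
NULL | Sara | 6
NULL | NULL | 6

(NULL, Carol, 6); (NULL, Eve, 5); (NULL, Eve, 5); (NULL, Omar, 6); (NULL, Sara, 6); (NULL, NULL, 6)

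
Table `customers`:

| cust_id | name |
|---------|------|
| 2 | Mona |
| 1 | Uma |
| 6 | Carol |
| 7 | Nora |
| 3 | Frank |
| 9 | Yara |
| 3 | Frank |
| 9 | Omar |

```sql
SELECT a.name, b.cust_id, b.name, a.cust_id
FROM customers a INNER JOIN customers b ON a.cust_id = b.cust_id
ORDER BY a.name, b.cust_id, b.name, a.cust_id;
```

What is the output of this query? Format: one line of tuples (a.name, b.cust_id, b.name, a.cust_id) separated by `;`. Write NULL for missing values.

(Carol, 6, Carol, 6); (Frank, 3, Frank, 3); (Frank, 3, Frank, 3); (Frank, 3, Frank, 3); (Frank, 3, Frank, 3); (Mona, 2, Mona, 2); (Nora, 7, Nora, 7); (Omar, 9, Omar, 9); (Omar, 9, Yara, 9); (Uma, 1, Uma, 1); (Yara, 9, Omar, 9); (Yara, 9, Yara, 9)

INNER JOIN keeps only pairs where the ON condition holds.
Matching on a.cust_id = b.cust_id.
Matched pairs: 12.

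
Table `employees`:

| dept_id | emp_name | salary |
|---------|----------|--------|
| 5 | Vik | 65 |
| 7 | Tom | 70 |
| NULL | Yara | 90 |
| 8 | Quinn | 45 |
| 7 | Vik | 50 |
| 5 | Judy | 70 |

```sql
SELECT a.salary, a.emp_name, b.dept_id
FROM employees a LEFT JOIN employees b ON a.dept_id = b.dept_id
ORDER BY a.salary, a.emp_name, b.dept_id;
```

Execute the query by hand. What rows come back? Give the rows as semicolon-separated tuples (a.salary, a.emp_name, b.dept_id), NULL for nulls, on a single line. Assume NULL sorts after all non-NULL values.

LEFT JOIN keeps every row from `employees a`; unmatched rows get NULL for `employees b`'s columns.
Matching on a.dept_id = b.dept_id. A NULL in a compared column never satisfies the condition.
- a row (dept_id=5): matches 2 b row(s) → 2 output row(s).
- a row (dept_id=7): matches 2 b row(s) → 2 output row(s).
- a row (dept_id=NULL): no match → kept, b columns NULL.
- a row (dept_id=8): matches 1 b row(s) → 1 output row(s).
- a row (dept_id=7): matches 2 b row(s) → 2 output row(s).
- a row (dept_id=5): matches 2 b row(s) → 2 output row(s).
After projecting and ordering:
a.salary | a.emp_name | b.dept_id
45 | Quinn | 8
50 | Vik | 7
50 | Vik | 7
65 | Vik | 5
65 | Vik | 5
70 | Judy | 5
70 | Judy | 5
70 | Tom | 7
70 | Tom | 7
90 | Yara | NULL

(45, Quinn, 8); (50, Vik, 7); (50, Vik, 7); (65, Vik, 5); (65, Vik, 5); (70, Judy, 5); (70, Judy, 5); (70, Tom, 7); (70, Tom, 7); (90, Yara, NULL)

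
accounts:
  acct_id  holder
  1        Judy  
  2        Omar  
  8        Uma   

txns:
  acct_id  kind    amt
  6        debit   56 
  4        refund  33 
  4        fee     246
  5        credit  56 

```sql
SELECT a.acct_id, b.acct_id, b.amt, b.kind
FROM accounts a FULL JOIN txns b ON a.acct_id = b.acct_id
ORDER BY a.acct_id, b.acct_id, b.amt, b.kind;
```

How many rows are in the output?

FULL OUTER JOIN keeps every row from both sides; unmatched rows get NULL for the other side's columns.
Matching on a.acct_id = b.acct_id.
Matched pairs: 0; unmatched a rows kept: 3; unmatched b rows kept: 4.
Total: 0 matched + 7 padded = 7 rows.

7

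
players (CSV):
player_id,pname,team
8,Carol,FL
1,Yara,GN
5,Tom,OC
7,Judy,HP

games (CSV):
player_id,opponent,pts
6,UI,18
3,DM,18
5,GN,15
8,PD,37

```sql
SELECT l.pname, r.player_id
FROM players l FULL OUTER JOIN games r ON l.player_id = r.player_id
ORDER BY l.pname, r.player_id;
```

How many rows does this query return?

FULL OUTER JOIN keeps every row from both sides; unmatched rows get NULL for the other side's columns.
Matching on l.player_id = r.player_id.
- l row (player_id=8): matches 1 r row(s) → 1 output row(s).
- l row (player_id=1): no match → kept, r columns NULL.
- l row (player_id=5): matches 1 r row(s) → 1 output row(s).
- l row (player_id=7): no match → kept, r columns NULL.
- 2 r row(s) had no l match → kept, l columns NULL.
Total: 2 matched + 4 padded = 6 rows.

6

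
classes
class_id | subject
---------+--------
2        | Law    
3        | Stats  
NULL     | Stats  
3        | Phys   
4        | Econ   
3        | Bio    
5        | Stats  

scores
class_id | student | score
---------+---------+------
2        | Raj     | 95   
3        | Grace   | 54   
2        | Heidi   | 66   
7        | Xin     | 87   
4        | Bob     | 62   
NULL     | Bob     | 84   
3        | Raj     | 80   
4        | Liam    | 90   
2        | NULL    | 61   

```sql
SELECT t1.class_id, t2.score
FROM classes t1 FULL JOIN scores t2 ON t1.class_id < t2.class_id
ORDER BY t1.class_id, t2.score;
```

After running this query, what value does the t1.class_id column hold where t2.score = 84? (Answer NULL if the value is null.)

FULL OUTER JOIN keeps every row from both sides; unmatched rows get NULL for the other side's columns.
Matching on t1.class_id < t2.class_id. A NULL in a compared column never satisfies the condition.
- class_id=2: 5 matching t2 row(s), so 5 row(s) emitted.
- class_id=3: 3 matching t2 row(s), so 3 row(s) emitted.
- class_id=NULL: no t2 row matches, row kept with t2 columns NULL.
- class_id=3: 3 matching t2 row(s), so 3 row(s) emitted.
- class_id=4: 1 matching t2 row(s), so 1 row(s) emitted.
- class_id=3: 3 matching t2 row(s), so 3 row(s) emitted.
- class_id=5: 1 matching t2 row(s), so 1 row(s) emitted.
- 4 t2 row(s) had no t1 match → kept, t1 columns NULL.

NULL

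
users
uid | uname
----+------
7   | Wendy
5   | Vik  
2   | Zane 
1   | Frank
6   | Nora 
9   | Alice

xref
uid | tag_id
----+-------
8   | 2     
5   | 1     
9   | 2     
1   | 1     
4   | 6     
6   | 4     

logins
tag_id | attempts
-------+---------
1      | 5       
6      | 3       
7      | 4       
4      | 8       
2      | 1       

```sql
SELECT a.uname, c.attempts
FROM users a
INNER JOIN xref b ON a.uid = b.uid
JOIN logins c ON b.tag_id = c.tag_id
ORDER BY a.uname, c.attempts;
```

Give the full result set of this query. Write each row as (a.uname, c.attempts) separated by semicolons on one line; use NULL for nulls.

Joins associate left-to-right: users INNER JOIN xref on uid gives 4 intermediate row(s).
Then INNER JOIN `logins c` on tag_id: keep only rows whose b.tag_id appears in c.

(Alice, 1); (Frank, 5); (Nora, 8); (Vik, 5)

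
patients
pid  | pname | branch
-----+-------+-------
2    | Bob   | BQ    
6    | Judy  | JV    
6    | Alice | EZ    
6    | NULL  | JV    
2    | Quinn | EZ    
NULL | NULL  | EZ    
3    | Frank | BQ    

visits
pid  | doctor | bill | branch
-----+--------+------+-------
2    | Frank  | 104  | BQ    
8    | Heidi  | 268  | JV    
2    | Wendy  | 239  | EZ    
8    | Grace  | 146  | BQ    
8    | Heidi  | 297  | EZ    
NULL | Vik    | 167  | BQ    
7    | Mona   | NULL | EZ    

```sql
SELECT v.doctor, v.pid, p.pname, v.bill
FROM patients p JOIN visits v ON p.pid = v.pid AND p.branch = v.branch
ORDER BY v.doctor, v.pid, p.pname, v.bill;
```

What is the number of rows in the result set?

INNER JOIN keeps only pairs where the ON condition holds.
Matching on p.pid = v.pid AND p.branch = v.branch. A NULL in a compared column never satisfies the condition.
- p row (pid=2, branch=BQ): matches 1 v row(s) → 1 output row(s).
- p row (pid=6, branch=JV): no match → dropped.
- p row (pid=6, branch=EZ): no match → dropped.
- p row (pid=6, branch=JV): no match → dropped.
- p row (pid=2, branch=EZ): matches 1 v row(s) → 1 output row(s).
- p row (pid=NULL, branch=EZ): no match → dropped.
- p row (pid=3, branch=BQ): no match → dropped.
Total: 2 rows.

2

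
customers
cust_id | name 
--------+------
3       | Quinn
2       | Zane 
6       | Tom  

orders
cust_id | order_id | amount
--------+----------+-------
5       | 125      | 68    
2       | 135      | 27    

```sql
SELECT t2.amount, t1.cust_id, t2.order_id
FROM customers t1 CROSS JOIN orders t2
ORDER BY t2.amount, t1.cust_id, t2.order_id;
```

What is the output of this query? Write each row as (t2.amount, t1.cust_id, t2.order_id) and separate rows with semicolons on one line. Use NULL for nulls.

CROSS JOIN pairs every row of `customers` with every row of `orders`: 3 × 2 = 6 rows.
After projecting and ordering:
t2.amount | t1.cust_id | t2.order_id
27 | 2 | 135
27 | 3 | 135
27 | 6 | 135
68 | 2 | 125
68 | 3 | 125
68 | 6 | 125

(27, 2, 135); (27, 3, 135); (27, 6, 135); (68, 2, 125); (68, 3, 125); (68, 6, 125)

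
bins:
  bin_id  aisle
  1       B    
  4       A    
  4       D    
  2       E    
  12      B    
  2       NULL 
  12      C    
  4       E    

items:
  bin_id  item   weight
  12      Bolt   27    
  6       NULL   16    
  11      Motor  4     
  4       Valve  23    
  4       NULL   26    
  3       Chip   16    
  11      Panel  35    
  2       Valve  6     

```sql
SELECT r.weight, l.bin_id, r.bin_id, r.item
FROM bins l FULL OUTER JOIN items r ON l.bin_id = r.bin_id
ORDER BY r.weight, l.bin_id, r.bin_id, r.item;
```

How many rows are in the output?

15

FULL OUTER JOIN keeps every row from both sides; unmatched rows get NULL for the other side's columns.
Matching on l.bin_id = r.bin_id.
Matched pairs: 10; unmatched l rows kept: 1; unmatched r rows kept: 4.
Total: 10 matched + 5 padded = 15 rows.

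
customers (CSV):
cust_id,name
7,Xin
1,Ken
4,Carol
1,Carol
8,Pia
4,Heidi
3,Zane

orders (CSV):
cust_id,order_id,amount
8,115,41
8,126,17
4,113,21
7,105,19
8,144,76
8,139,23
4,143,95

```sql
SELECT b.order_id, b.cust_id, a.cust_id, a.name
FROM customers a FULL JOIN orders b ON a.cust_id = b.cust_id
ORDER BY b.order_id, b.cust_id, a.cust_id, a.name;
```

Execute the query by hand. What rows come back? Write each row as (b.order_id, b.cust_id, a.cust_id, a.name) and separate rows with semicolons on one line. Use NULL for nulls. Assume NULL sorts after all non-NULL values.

(105, 7, 7, Xin); (113, 4, 4, Carol); (113, 4, 4, Heidi); (115, 8, 8, Pia); (126, 8, 8, Pia); (139, 8, 8, Pia); (143, 4, 4, Carol); (143, 4, 4, Heidi); (144, 8, 8, Pia); (NULL, NULL, 1, Carol); (NULL, NULL, 1, Ken); (NULL, NULL, 3, Zane)

FULL OUTER JOIN keeps every row from both sides; unmatched rows get NULL for the other side's columns.
Matching on a.cust_id = b.cust_id.
- a (cust_id=7) pairs with 1 row(s) of b.
- a (cust_id=1) has no partner → padded with NULL.
- a (cust_id=4) pairs with 2 row(s) of b.
- a (cust_id=1) has no partner → padded with NULL.
- a (cust_id=8) pairs with 4 row(s) of b.
- a (cust_id=4) pairs with 2 row(s) of b.
- a (cust_id=3) has no partner → padded with NULL.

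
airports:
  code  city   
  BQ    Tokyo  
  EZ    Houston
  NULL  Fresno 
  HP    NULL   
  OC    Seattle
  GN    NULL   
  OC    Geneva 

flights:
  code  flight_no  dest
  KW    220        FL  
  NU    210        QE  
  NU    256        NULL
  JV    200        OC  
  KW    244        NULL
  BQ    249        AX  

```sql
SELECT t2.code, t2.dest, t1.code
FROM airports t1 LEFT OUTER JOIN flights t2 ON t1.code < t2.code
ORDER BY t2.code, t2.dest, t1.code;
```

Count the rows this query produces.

23

LEFT JOIN keeps every row from `airports`; unmatched rows get NULL for `flights`'s columns.
Matching on t1.code < t2.code. A NULL in a compared column never satisfies the condition.
- code=BQ: 5 matching t2 row(s), so 5 row(s) emitted.
- code=EZ: 5 matching t2 row(s), so 5 row(s) emitted.
- code=NULL: no t2 row matches, row kept with t2 columns NULL.
- code=HP: 5 matching t2 row(s), so 5 row(s) emitted.
- code=OC: no t2 row matches, row kept with t2 columns NULL.
- code=GN: 5 matching t2 row(s), so 5 row(s) emitted.
- code=OC: no t2 row matches, row kept with t2 columns NULL.
Total: 20 matched + 3 padded = 23 rows.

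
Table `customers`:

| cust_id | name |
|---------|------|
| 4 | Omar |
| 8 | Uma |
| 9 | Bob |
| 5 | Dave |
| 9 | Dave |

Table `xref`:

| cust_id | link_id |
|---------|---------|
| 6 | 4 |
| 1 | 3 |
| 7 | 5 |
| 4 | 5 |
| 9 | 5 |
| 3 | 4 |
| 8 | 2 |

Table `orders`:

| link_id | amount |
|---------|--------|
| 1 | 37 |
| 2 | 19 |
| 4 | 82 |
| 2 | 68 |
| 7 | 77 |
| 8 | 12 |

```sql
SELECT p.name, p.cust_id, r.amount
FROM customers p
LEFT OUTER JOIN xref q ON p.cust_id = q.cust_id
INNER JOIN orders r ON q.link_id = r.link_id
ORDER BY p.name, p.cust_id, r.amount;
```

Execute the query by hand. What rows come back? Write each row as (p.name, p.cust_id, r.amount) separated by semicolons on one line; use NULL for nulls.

Evaluate left to right. First `customers p LEFT JOIN xref q` on cust_id: 5 row(s).
Then INNER JOIN `orders r` on link_id: keep only rows whose q.link_id appears in r.

(Uma, 8, 19); (Uma, 8, 68)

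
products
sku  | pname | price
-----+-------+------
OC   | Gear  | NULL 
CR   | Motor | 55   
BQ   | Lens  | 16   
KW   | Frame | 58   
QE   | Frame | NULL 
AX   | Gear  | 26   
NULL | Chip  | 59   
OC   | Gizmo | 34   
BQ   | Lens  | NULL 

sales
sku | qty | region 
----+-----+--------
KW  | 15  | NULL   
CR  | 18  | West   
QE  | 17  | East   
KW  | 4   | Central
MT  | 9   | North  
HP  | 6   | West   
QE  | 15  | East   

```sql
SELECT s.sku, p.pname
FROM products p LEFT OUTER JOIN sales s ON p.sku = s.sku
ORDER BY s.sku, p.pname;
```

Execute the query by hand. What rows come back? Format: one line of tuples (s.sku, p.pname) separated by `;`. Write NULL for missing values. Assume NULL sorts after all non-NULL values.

(CR, Motor); (KW, Frame); (KW, Frame); (QE, Frame); (QE, Frame); (NULL, Chip); (NULL, Gear); (NULL, Gear); (NULL, Gizmo); (NULL, Lens); (NULL, Lens)

LEFT JOIN keeps every row from `products`; unmatched rows get NULL for `sales`'s columns.
Matching on p.sku = s.sku. A NULL in a compared column never satisfies the condition.
- p[0] sku=OC → no match; kept with NULLs on the s side.
- p[1] sku=CR → 1 match(es) in s → 1 row(s).
- p[2] sku=BQ → no match; kept with NULLs on the s side.
- p[3] sku=KW → 2 match(es) in s → 2 row(s).
- p[4] sku=QE → 2 match(es) in s → 2 row(s).
- p[5] sku=AX → no match; kept with NULLs on the s side.
- p[6] sku=NULL → no match; kept with NULLs on the s side.
- p[7] sku=OC → no match; kept with NULLs on the s side.
- p[8] sku=BQ → no match; kept with NULLs on the s side.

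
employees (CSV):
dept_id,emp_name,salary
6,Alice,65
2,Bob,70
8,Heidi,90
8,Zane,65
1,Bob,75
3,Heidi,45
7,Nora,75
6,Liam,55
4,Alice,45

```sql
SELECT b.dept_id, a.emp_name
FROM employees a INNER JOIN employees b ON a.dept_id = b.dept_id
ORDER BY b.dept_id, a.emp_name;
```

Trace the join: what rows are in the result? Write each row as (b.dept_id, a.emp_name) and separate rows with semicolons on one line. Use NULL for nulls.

INNER JOIN keeps only pairs where the ON condition holds.
Matching on a.dept_id = b.dept_id.
- a (dept_id=6) pairs with 2 row(s) of b.
- a (dept_id=2) pairs with 1 row(s) of b.
- a (dept_id=8) pairs with 2 row(s) of b.
- a (dept_id=8) pairs with 2 row(s) of b.
- a (dept_id=1) pairs with 1 row(s) of b.
- a (dept_id=3) pairs with 1 row(s) of b.
- a (dept_id=7) pairs with 1 row(s) of b.
- a (dept_id=6) pairs with 2 row(s) of b.
- a (dept_id=4) pairs with 1 row(s) of b.

(1, Bob); (2, Bob); (3, Heidi); (4, Alice); (6, Alice); (6, Alice); (6, Liam); (6, Liam); (7, Nora); (8, Heidi); (8, Heidi); (8, Zane); (8, Zane)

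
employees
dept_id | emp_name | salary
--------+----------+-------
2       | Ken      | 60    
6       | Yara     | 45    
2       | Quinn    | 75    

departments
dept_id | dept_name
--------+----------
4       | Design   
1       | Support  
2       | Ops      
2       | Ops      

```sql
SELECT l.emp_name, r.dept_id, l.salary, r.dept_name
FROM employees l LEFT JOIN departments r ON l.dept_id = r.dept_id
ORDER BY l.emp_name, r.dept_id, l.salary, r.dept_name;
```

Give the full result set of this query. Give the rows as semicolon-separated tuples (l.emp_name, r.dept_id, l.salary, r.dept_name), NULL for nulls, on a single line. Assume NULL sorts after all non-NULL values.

LEFT JOIN keeps every row from `employees`; unmatched rows get NULL for `departments`'s columns.
Matching on l.dept_id = r.dept_id.
- l (dept_id=2) pairs with 2 row(s) of r.
- l (dept_id=6) has no partner → padded with NULL.
- l (dept_id=2) pairs with 2 row(s) of r.
After projecting and ordering:
l.emp_name | r.dept_id | l.salary | r.dept_name
Ken | 2 | 60 | Ops
Ken | 2 | 60 | Ops
Quinn | 2 | 75 | Ops
Quinn | 2 | 75 | Ops
Yara | NULL | 45 | NULL

(Ken, 2, 60, Ops); (Ken, 2, 60, Ops); (Quinn, 2, 75, Ops); (Quinn, 2, 75, Ops); (Yara, NULL, 45, NULL)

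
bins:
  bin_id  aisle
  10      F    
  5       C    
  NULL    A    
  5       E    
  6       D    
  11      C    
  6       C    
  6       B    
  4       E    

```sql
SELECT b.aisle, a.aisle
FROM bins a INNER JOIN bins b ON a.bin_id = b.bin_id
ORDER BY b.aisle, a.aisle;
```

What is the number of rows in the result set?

INNER JOIN keeps only pairs where the ON condition holds.
Matching on a.bin_id = b.bin_id. A NULL in a compared column never satisfies the condition.
- a (bin_id=10) pairs with 1 row(s) of b.
- a (bin_id=5) pairs with 2 row(s) of b.
- a (bin_id=NULL) has no partner → excluded.
- a (bin_id=5) pairs with 2 row(s) of b.
- a (bin_id=6) pairs with 3 row(s) of b.
- a (bin_id=11) pairs with 1 row(s) of b.
- a (bin_id=6) pairs with 3 row(s) of b.
- a (bin_id=6) pairs with 3 row(s) of b.
- a (bin_id=4) pairs with 1 row(s) of b.
Total: 16 rows.

16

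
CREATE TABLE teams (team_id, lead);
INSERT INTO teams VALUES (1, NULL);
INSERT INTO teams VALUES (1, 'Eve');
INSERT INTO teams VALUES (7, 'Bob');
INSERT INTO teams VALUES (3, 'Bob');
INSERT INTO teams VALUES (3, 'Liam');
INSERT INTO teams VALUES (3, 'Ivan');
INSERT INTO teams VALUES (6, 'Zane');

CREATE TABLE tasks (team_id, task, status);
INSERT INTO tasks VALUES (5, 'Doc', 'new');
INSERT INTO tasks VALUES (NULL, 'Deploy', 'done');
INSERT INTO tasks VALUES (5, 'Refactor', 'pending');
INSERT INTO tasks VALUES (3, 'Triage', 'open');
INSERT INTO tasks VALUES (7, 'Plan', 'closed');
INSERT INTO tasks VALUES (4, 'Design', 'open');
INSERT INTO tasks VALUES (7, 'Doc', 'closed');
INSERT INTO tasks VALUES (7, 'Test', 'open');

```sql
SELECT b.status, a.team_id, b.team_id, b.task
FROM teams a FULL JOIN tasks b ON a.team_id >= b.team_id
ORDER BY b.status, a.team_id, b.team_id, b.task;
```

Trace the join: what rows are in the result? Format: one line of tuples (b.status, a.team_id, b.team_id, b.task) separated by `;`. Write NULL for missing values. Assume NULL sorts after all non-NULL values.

(closed, 7, 7, Doc); (closed, 7, 7, Plan); (done, NULL, NULL, Deploy); (new, 6, 5, Doc); (new, 7, 5, Doc); (open, 3, 3, Triage); (open, 3, 3, Triage); (open, 3, 3, Triage); (open, 6, 3, Triage); (open, 6, 4, Design); (open, 7, 3, Triage); (open, 7, 4, Design); (open, 7, 7, Test); (pending, 6, 5, Refactor); (pending, 7, 5, Refactor); (NULL, 1, NULL, NULL); (NULL, 1, NULL, NULL)

FULL OUTER JOIN keeps every row from both sides; unmatched rows get NULL for the other side's columns.
Matching on a.team_id >= b.team_id. A NULL in a compared column never satisfies the condition.
- a[0] team_id=1 → no match; kept with NULLs on the b side.
- a[1] team_id=1 → no match; kept with NULLs on the b side.
- a[2] team_id=7 → 7 match(es) in b → 7 row(s).
- a[3] team_id=3 → 1 match(es) in b → 1 row(s).
- a[4] team_id=3 → 1 match(es) in b → 1 row(s).
- a[5] team_id=3 → 1 match(es) in b → 1 row(s).
- a[6] team_id=6 → 4 match(es) in b → 4 row(s).
- plus 1 unmatched b row(s), each kept with NULL a columns.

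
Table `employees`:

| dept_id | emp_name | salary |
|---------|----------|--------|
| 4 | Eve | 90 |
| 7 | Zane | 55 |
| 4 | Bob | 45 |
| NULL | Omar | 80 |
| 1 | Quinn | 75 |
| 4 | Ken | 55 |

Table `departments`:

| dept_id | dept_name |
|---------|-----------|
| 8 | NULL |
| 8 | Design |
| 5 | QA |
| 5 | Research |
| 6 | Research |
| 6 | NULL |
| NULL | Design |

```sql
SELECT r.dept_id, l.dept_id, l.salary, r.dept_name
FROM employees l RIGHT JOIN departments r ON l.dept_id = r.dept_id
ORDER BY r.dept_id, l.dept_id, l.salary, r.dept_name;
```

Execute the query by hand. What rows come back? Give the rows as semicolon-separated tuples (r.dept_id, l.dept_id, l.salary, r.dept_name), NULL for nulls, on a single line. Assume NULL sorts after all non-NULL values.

(5, NULL, NULL, QA); (5, NULL, NULL, Research); (6, NULL, NULL, Research); (6, NULL, NULL, NULL); (8, NULL, NULL, Design); (8, NULL, NULL, NULL); (NULL, NULL, NULL, Design)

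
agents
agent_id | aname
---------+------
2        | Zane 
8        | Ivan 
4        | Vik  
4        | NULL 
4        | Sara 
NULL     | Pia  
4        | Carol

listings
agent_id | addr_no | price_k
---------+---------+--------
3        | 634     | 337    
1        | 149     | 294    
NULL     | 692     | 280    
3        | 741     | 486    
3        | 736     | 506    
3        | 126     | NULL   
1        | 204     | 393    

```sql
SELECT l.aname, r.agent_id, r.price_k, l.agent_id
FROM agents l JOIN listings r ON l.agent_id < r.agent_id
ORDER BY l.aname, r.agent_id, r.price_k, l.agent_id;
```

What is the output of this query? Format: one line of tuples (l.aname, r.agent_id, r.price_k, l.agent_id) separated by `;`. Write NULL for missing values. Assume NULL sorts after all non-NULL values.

INNER JOIN keeps only pairs where the ON condition holds.
Matching on l.agent_id < r.agent_id. A NULL in a compared column never satisfies the condition.
- agent_id=2: 4 matching r row(s), so 4 row(s) emitted.
- agent_id=8: no matching r row, dropped.
- agent_id=4: no matching r row, dropped.
- agent_id=4: no matching r row, dropped.
- agent_id=4: no matching r row, dropped.
- agent_id=NULL: no matching r row, dropped.
- agent_id=4: no matching r row, dropped.
After projecting and ordering:
l.aname | r.agent_id | r.price_k | l.agent_id
Zane | 3 | 337 | 2
Zane | 3 | 486 | 2
Zane | 3 | 506 | 2
Zane | 3 | NULL | 2

(Zane, 3, 337, 2); (Zane, 3, 486, 2); (Zane, 3, 506, 2); (Zane, 3, NULL, 2)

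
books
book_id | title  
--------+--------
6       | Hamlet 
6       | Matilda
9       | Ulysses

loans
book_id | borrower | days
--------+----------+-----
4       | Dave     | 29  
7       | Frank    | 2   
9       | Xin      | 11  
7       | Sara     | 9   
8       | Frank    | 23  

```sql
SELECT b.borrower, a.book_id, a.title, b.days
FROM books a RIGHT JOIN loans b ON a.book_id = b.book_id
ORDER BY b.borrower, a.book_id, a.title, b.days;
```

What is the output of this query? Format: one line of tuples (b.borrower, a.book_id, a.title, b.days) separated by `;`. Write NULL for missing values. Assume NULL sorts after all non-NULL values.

RIGHT JOIN keeps every row from `loans`; unmatched rows get NULL for `books`'s columns.
Matching on a.book_id = b.book_id.
- book_id=6: no matching b row.
- book_id=6: no matching b row.
- book_id=9: 1 matching b row(s), so 1 row(s) emitted.
- 4 row(s) from b found no a partner → padded with NULL.
After projecting and ordering:
b.borrower | a.book_id | a.title | b.days
Dave | NULL | NULL | 29
Frank | NULL | NULL | 2
Frank | NULL | NULL | 23
Sara | NULL | NULL | 9
Xin | 9 | Ulysses | 11

(Dave, NULL, NULL, 29); (Frank, NULL, NULL, 2); (Frank, NULL, NULL, 23); (Sara, NULL, NULL, 9); (Xin, 9, Ulysses, 11)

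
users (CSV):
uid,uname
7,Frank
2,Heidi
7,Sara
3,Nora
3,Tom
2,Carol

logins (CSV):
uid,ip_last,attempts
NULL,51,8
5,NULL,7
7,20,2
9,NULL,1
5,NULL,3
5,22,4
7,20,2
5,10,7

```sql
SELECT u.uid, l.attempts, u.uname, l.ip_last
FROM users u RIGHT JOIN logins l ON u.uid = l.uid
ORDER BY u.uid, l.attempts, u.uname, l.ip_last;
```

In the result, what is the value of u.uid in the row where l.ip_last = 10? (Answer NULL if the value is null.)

RIGHT JOIN keeps every row from `logins`; unmatched rows get NULL for `users`'s columns.
Matching on u.uid = l.uid. A NULL in a compared column never satisfies the condition.
Matched pairs: 4; unmatched l rows kept: 6.

NULL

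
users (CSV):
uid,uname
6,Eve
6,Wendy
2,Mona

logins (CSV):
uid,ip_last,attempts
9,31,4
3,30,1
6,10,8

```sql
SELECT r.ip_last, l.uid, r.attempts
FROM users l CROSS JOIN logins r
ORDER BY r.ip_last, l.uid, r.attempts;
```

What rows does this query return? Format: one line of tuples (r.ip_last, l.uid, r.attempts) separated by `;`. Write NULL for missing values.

(10, 2, 8); (10, 6, 8); (10, 6, 8); (30, 2, 1); (30, 6, 1); (30, 6, 1); (31, 2, 4); (31, 6, 4); (31, 6, 4)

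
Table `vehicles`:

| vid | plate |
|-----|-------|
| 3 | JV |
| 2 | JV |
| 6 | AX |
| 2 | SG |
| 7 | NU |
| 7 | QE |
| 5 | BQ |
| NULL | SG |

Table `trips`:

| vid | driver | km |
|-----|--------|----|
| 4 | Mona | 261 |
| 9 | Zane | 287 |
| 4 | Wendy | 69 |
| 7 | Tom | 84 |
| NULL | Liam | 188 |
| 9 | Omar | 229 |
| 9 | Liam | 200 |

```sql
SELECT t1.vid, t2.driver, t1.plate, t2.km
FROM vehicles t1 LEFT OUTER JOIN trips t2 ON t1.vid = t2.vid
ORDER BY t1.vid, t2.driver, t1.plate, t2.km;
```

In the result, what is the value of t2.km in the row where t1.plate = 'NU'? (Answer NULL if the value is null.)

LEFT JOIN keeps every row from `vehicles`; unmatched rows get NULL for `trips`'s columns.
Matching on t1.vid = t2.vid. A NULL in a compared column never satisfies the condition.
- t1[0] vid=3 → no match; kept with NULLs on the t2 side.
- t1[1] vid=2 → no match; kept with NULLs on the t2 side.
- t1[2] vid=6 → no match; kept with NULLs on the t2 side.
- t1[3] vid=2 → no match; kept with NULLs on the t2 side.
- t1[4] vid=7 → 1 match(es) in t2 → 1 row(s).
- t1[5] vid=7 → 1 match(es) in t2 → 1 row(s).
- t1[6] vid=5 → no match; kept with NULLs on the t2 side.
- t1[7] vid=NULL → no match; kept with NULLs on the t2 side.

84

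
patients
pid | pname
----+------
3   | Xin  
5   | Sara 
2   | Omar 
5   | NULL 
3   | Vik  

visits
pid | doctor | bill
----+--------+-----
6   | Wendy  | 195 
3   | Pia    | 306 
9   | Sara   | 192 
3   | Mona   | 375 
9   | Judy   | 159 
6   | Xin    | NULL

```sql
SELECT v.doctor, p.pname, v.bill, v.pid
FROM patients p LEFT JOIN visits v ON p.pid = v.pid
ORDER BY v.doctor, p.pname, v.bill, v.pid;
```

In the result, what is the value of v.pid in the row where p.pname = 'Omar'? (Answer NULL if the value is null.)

LEFT JOIN keeps every row from `patients`; unmatched rows get NULL for `visits`'s columns.
Matching on p.pid = v.pid.
- p[0] pid=3 → 2 match(es) in v → 2 row(s).
- p[1] pid=5 → no match; kept with NULLs on the v side.
- p[2] pid=2 → no match; kept with NULLs on the v side.
- p[3] pid=5 → no match; kept with NULLs on the v side.
- p[4] pid=3 → 2 match(es) in v → 2 row(s).

NULL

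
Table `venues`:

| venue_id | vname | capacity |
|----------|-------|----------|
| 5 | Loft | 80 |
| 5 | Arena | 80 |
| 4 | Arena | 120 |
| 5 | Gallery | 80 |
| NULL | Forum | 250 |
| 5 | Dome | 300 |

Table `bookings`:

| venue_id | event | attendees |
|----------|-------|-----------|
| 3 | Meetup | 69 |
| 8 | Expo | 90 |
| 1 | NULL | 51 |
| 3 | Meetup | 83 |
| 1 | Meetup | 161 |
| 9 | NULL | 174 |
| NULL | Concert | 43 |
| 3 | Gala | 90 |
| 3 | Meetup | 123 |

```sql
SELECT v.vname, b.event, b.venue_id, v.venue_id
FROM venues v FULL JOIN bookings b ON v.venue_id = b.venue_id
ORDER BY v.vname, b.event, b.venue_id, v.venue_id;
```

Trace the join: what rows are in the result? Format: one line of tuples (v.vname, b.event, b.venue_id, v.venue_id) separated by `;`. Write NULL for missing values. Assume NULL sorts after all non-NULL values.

FULL OUTER JOIN keeps every row from both sides; unmatched rows get NULL for the other side's columns.
Matching on v.venue_id = b.venue_id. A NULL in a compared column never satisfies the condition.
- venue_id=5: no b row matches, row kept with b columns NULL.
- venue_id=5: no b row matches, row kept with b columns NULL.
- venue_id=4: no b row matches, row kept with b columns NULL.
- venue_id=5: no b row matches, row kept with b columns NULL.
- venue_id=NULL: no b row matches, row kept with b columns NULL.
- venue_id=5: no b row matches, row kept with b columns NULL.
- 9 b row(s) had no v match → kept, v columns NULL.

(Arena, NULL, NULL, 4); (Arena, NULL, NULL, 5); (Dome, NULL, NULL, 5); (Forum, NULL, NULL, NULL); (Gallery, NULL, NULL, 5); (Loft, NULL, NULL, 5); (NULL, Concert, NULL, NULL); (NULL, Expo, 8, NULL); (NULL, Gala, 3, NULL); (NULL, Meetup, 1, NULL); (NULL, Meetup, 3, NULL); (NULL, Meetup, 3, NULL); (NULL, Meetup, 3, NULL); (NULL, NULL, 1, NULL); (NULL, NULL, 9, NULL)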